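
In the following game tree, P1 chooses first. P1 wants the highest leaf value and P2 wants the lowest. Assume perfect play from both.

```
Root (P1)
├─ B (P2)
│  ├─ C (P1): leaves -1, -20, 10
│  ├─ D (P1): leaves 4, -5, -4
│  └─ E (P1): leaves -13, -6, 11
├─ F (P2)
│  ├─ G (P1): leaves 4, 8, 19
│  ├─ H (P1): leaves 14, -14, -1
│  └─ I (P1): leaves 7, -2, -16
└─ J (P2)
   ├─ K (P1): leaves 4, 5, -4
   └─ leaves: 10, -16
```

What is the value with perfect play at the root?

C (P1): max(-1, -20, 10) = 10
D (P1): max(4, -5, -4) = 4
E (P1): max(-13, -6, 11) = 11
B (P2): min(10, 4, 11) = 4
G (P1): max(4, 8, 19) = 19
H (P1): max(14, -14, -1) = 14
I (P1): max(7, -2, -16) = 7
F (P2): min(19, 14, 7) = 7
K (P1): max(4, 5, -4) = 5
J (P2): min(5, 10, -16) = -16
Root (P1): max(4, 7, -16) = 7

7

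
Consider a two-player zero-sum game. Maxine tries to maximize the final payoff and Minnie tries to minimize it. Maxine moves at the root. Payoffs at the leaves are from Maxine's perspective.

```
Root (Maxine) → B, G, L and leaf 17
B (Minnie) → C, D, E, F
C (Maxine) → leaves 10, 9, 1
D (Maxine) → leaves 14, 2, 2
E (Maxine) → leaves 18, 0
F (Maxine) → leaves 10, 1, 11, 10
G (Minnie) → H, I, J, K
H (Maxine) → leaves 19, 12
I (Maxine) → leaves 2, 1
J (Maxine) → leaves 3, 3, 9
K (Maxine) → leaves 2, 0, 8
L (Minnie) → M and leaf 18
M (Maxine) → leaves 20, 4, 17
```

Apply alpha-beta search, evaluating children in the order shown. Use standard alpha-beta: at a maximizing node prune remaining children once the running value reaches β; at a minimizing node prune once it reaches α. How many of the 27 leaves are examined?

15

C [α=-∞,β=+∞]: v=10
D [α=-∞,β=10]: v=14 after child 1 ≥ β → β-cutoff, skip 2
E [α=-∞,β=10]: v=18 after child 1 ≥ β → β-cutoff, skip 1
F [α=-∞,β=10]: v=10 after child 1 ≥ β → β-cutoff, skip 3
B [α=-∞,β=+∞]: v=10
H [α=10,β=+∞]: v=19
I [α=10,β=19]: v=2
G [α=10,β=+∞]: v=2 after child 2 ≤ α → α-cutoff, skip 2
M [α=10,β=+∞]: v=20
L [α=10,β=+∞]: v=18
Root [α=-∞,β=+∞]: v=18
Leaves evaluated: 15 of 27.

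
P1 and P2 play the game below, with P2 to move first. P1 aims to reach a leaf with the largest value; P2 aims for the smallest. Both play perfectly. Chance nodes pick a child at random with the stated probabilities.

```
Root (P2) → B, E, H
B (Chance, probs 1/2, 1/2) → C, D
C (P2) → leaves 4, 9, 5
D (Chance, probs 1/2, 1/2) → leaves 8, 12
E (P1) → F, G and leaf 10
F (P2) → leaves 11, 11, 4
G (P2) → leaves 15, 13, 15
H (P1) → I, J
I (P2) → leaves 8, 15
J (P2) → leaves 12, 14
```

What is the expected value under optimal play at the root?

7

C (P2): min(4, 9, 5) = 4
D (Chance): 1/2·8 + 1/2·12 = 10
B (Chance): 1/2·4 + 1/2·10 = 7
F (P2): min(11, 11, 4) = 4
G (P2): min(15, 13, 15) = 13
E (P1): max(4, 13, 10) = 13
I (P2): min(8, 15) = 8
J (P2): min(12, 14) = 12
H (P1): max(8, 12) = 12
Root (P2): min(7, 13, 12) = 7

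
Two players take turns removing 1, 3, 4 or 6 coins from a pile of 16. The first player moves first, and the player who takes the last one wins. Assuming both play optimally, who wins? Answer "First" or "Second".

Mark each pile size as W (mover wins) or L (mover loses):
i:   0  1  2  3  4  5  6  7  8  9 10 11 12 13 14 15 16
     L  W  L  W  W  W  W  L  W  L  W  W  W  W  L  W  L
Position 16 is L, so the second player wins.

Second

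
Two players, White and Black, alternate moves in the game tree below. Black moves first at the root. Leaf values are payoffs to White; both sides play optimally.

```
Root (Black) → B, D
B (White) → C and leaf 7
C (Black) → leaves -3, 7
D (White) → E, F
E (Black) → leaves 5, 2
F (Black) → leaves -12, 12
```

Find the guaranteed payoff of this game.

C (Black): min(-3, 7) = -3
B (White): max(-3, 7) = 7
E (Black): min(5, 2) = 2
F (Black): min(-12, 12) = -12
D (White): max(2, -12) = 2
Root (Black): min(7, 2) = 2

2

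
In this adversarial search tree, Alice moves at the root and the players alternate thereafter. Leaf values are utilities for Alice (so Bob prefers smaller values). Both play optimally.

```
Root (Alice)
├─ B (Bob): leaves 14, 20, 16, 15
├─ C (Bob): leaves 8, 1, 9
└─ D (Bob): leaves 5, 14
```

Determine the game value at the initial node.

14

B (Bob): min(14, 20, 16, 15) = 14
C (Bob): min(8, 1, 9) = 1
D (Bob): min(5, 14) = 5
Root (Alice): max(14, 1, 5) = 14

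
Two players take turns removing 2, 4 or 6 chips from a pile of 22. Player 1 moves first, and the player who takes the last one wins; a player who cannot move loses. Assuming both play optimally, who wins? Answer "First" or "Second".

First

W/L table (W = player to move can force a win):
i:   0  1  2  3  4  5  6  7  8  9 10 11 12 13 14 15 16 17 18 19 20 21 22
     L  L  W  W  W  W  W  W  L  L  W  W  W  W  W  W  L  L  W  W  W  W  W
Position 22 is W, so the first player wins.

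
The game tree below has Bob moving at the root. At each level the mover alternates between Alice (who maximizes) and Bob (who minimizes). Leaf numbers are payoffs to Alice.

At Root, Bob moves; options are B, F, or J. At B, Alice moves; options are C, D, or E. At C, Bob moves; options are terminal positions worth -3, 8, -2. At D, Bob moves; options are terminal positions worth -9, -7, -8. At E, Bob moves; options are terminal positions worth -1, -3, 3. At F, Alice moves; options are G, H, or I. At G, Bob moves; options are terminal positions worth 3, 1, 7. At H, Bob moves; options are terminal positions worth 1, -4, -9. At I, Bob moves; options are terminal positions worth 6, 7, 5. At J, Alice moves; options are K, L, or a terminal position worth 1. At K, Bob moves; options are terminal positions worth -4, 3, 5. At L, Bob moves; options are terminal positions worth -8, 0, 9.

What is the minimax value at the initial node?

C (Bob): min(-3, 8, -2) = -3
D (Bob): min(-9, -7, -8) = -9
E (Bob): min(-1, -3, 3) = -3
B (Alice): max(-3, -9, -3) = -3
G (Bob): min(3, 1, 7) = 1
H (Bob): min(1, -4, -9) = -9
I (Bob): min(6, 7, 5) = 5
F (Alice): max(1, -9, 5) = 5
K (Bob): min(-4, 3, 5) = -4
L (Bob): min(-8, 0, 9) = -8
J (Alice): max(-4, -8, 1) = 1
Root (Bob): min(-3, 5, 1) = -3

-3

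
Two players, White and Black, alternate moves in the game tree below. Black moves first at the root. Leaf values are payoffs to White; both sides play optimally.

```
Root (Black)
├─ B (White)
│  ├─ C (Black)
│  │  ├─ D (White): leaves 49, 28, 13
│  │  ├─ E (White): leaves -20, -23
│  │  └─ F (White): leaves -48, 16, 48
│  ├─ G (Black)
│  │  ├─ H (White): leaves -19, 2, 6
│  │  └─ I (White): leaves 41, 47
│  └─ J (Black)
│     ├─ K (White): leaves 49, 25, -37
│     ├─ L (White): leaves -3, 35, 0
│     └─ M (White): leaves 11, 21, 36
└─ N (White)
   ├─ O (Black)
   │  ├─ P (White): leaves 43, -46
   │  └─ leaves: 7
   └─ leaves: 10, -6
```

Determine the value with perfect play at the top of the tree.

10

D (White): max(49, 28, 13) = 49
E (White): max(-20, -23) = -20
F (White): max(-48, 16, 48) = 48
C (Black): min(49, -20, 48) = -20
H (White): max(-19, 2, 6) = 6
I (White): max(41, 47) = 47
G (Black): min(6, 47) = 6
K (White): max(49, 25, -37) = 49
L (White): max(-3, 35, 0) = 35
M (White): max(11, 21, 36) = 36
J (Black): min(49, 35, 36) = 35
B (White): max(-20, 6, 35) = 35
P (White): max(43, -46) = 43
O (Black): min(43, 7) = 7
N (White): max(7, 10, -6) = 10
Root (Black): min(35, 10) = 10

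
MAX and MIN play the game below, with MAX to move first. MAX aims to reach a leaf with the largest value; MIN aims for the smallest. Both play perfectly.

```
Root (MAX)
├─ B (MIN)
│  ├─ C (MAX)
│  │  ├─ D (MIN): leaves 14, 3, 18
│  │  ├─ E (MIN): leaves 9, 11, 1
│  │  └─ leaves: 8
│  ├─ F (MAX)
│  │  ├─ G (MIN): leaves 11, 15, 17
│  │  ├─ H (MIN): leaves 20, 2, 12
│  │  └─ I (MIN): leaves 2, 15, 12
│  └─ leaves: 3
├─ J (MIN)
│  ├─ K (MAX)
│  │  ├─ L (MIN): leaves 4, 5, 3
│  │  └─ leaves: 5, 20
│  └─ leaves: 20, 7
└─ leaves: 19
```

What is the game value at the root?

19

D (MIN): min(14, 3, 18) = 3
E (MIN): min(9, 11, 1) = 1
C (MAX): max(3, 1, 8) = 8
G (MIN): min(11, 15, 17) = 11
H (MIN): min(20, 2, 12) = 2
I (MIN): min(2, 15, 12) = 2
F (MAX): max(11, 2, 2) = 11
B (MIN): min(8, 11, 3) = 3
L (MIN): min(4, 5, 3) = 3
K (MAX): max(3, 5, 20) = 20
J (MIN): min(20, 20, 7) = 7
Root (MAX): max(3, 7, 19) = 19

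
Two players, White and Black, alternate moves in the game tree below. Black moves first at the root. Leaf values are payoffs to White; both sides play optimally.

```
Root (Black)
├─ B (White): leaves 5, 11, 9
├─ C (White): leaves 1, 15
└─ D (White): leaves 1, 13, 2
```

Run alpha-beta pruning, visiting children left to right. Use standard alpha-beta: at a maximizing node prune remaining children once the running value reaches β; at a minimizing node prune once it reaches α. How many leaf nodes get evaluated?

7

B [α=-∞,β=+∞]: v=11
C [α=-∞,β=11]: v=15
D [α=-∞,β=11]: v=13 after child 2 ≥ β → β-cutoff, skip 1
Root [α=-∞,β=+∞]: v=11
Leaves evaluated: 7 of 8.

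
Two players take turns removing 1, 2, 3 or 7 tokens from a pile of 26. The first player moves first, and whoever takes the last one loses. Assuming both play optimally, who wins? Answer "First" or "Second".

Positions where the player to move wins (W) vs loses (L):
i:   0  1  2  3  4  5  6  7  8  9 10 11 12 13 14 15 16 17 18 19 20 21 22 23 24 25 26
     W  L  W  W  W  L  W  W  W  L  W  W  W  L  W  W  W  L  W  W  W  L  W  W  W  L  W
Position 26 is W, so the first player wins.

First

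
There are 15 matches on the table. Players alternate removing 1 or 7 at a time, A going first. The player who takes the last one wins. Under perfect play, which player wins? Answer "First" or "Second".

W/L table (W = player to move can force a win):
i:   0  1  2  3  4  5  6  7  8  9 10 11 12 13 14 15
     L  W  L  W  L  W  L  W  L  W  L  W  L  W  L  W
Position 15 is W, so the first player wins.

First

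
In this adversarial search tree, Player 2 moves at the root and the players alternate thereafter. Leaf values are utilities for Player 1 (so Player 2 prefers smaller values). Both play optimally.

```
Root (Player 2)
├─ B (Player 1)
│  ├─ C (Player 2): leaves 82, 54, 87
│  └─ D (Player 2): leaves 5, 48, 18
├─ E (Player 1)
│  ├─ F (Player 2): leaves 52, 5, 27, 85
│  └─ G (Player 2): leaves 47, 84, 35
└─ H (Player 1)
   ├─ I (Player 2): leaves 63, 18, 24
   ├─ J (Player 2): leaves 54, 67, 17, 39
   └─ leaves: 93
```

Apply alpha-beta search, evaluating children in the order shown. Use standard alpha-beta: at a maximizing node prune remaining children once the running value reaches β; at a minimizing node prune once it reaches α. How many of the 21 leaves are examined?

C [α=-∞,β=+∞]: v=54
D [α=54,β=+∞]: v=5 after child 1 ≤ α → α-cutoff, skip 2
B [α=-∞,β=+∞]: v=54
F [α=-∞,β=54]: v=5
G [α=5,β=54]: v=35
E [α=-∞,β=54]: v=35
I [α=-∞,β=35]: v=18
J [α=18,β=35]: v=17 after child 3 ≤ α → α-cutoff, skip 1
H [α=-∞,β=35]: v=93
Root [α=-∞,β=+∞]: v=35
Leaves evaluated: 18 of 21.

18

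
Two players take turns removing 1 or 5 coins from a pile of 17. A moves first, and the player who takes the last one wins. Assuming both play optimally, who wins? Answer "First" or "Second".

First

Compute winning (W) and losing (L) positions by backward induction:
i:   0  1  2  3  4  5  6  7  8  9 10 11 12 13 14 15 16 17
     L  W  L  W  L  W  L  W  L  W  L  W  L  W  L  W  L  W
Position 17 is W, so the first player wins.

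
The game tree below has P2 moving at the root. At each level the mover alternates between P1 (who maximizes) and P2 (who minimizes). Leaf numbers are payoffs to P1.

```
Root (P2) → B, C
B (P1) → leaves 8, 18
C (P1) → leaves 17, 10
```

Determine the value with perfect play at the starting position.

B (P1): max(8, 18) = 18
C (P1): max(17, 10) = 17
Root (P2): min(18, 17) = 17

17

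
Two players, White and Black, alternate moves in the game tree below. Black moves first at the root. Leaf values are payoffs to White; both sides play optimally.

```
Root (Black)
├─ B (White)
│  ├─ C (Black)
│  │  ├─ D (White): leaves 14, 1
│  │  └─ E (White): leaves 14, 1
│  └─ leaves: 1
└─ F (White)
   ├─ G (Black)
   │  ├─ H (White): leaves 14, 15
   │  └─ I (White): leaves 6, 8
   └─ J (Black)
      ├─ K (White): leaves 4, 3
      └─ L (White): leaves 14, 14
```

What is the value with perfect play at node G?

8

H: max(14, 15) = 15
I: max(6, 8) = 8
G: min(15, 8) = 8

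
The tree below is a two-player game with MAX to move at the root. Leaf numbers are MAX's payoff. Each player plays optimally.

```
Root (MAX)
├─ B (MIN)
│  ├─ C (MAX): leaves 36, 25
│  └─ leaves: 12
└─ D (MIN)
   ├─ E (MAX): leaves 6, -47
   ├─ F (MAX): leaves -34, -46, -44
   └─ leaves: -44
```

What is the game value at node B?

C: max(36, 25) = 36
B: min(36, 12) = 12

12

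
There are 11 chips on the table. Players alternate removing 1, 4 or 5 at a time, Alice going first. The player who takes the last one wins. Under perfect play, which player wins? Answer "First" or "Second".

Positions where the player to move wins (W) vs loses (L):
i:   0  1  2  3  4  5  6  7  8  9 10 11
     L  W  L  W  W  W  W  W  L  W  L  W
Position 11 is W, so the first player wins.

First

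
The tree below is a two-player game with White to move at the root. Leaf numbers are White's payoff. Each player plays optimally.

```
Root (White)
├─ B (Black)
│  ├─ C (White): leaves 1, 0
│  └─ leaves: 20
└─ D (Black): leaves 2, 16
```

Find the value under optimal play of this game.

C (White): max(1, 0) = 1
B (Black): min(1, 20) = 1
D (Black): min(2, 16) = 2
Root (White): max(1, 2) = 2

2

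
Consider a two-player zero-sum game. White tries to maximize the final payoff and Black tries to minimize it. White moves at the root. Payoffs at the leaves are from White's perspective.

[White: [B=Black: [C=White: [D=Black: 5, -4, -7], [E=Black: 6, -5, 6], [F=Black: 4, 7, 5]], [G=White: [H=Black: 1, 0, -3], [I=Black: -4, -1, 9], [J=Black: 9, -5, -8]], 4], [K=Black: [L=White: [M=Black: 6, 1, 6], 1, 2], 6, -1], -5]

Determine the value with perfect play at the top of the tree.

D (Black): min(5, -4, -7) = -7
E (Black): min(6, -5, 6) = -5
F (Black): min(4, 7, 5) = 4
C (White): max(-7, -5, 4) = 4
H (Black): min(1, 0, -3) = -3
I (Black): min(-4, -1, 9) = -4
J (Black): min(9, -5, -8) = -8
G (White): max(-3, -4, -8) = -3
B (Black): min(4, -3, 4) = -3
M (Black): min(6, 1, 6) = 1
L (White): max(1, 1, 2) = 2
K (Black): min(2, 6, -1) = -1
Root (White): max(-3, -1, -5) = -1

-1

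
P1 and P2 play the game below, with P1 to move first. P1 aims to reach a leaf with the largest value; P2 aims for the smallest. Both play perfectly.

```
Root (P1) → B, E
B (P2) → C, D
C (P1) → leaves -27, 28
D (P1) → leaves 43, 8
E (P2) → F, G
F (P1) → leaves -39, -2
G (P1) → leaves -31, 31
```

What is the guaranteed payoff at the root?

28

C (P1): max(-27, 28) = 28
D (P1): max(43, 8) = 43
B (P2): min(28, 43) = 28
F (P1): max(-39, -2) = -2
G (P1): max(-31, 31) = 31
E (P2): min(-2, 31) = -2
Root (P1): max(28, -2) = 28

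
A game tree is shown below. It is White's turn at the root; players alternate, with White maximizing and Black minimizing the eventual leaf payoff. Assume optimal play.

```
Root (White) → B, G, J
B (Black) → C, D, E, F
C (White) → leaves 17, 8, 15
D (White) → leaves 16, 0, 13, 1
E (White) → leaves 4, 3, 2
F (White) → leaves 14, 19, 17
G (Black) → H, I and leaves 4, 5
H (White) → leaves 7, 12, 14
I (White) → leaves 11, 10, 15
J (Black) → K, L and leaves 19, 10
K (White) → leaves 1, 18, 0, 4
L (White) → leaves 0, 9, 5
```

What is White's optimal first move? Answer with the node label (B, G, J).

J

C (White): max(17, 8, 15) = 17
D (White): max(16, 0, 13, 1) = 16
E (White): max(4, 3, 2) = 4
F (White): max(14, 19, 17) = 19
B (Black): min(17, 16, 4, 19) = 4
H (White): max(7, 12, 14) = 14
I (White): max(11, 10, 15) = 15
G (Black): min(14, 15, 4, 5) = 4
K (White): max(1, 18, 0, 4) = 18
L (White): max(0, 9, 5) = 9
J (Black): min(18, 9, 19, 10) = 9
Root (White): max(4, 4, 9) = 9
White picks the child with the highest value: J (value 9).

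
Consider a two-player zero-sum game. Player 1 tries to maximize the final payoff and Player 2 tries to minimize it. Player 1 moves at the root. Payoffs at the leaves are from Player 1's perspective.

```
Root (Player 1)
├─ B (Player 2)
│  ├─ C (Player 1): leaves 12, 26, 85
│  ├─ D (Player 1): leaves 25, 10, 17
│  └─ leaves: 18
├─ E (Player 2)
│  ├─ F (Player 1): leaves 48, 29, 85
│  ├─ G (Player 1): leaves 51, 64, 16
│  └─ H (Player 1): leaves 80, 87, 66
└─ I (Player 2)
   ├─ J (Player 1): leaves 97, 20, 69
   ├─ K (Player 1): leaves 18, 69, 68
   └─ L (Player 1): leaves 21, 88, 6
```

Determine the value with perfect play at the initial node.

69

C (Player 1): max(12, 26, 85) = 85
D (Player 1): max(25, 10, 17) = 25
B (Player 2): min(85, 25, 18) = 18
F (Player 1): max(48, 29, 85) = 85
G (Player 1): max(51, 64, 16) = 64
H (Player 1): max(80, 87, 66) = 87
E (Player 2): min(85, 64, 87) = 64
J (Player 1): max(97, 20, 69) = 97
K (Player 1): max(18, 69, 68) = 69
L (Player 1): max(21, 88, 6) = 88
I (Player 2): min(97, 69, 88) = 69
Root (Player 1): max(18, 64, 69) = 69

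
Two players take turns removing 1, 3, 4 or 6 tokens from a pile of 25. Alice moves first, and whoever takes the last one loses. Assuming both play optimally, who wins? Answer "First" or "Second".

i:   0  1  2  3  4  5  6  7  8  9 10 11 12 13 14 15 16 17 18 19 20 21 22 23 24 25
     W  L  W  L  W  W  W  W  L  W  L  W  W  W  W  L  W  L  W  W  W  W  L  W  L  W
Position 25 is W, so the first player wins.

First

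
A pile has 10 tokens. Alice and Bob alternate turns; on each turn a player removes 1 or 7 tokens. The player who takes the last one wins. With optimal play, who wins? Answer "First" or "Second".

Mark each pile size as W (mover wins) or L (mover loses):
i:   0  1  2  3  4  5  6  7  8  9 10
     L  W  L  W  L  W  L  W  L  W  L
Position 10 is L, so the second player wins.

Second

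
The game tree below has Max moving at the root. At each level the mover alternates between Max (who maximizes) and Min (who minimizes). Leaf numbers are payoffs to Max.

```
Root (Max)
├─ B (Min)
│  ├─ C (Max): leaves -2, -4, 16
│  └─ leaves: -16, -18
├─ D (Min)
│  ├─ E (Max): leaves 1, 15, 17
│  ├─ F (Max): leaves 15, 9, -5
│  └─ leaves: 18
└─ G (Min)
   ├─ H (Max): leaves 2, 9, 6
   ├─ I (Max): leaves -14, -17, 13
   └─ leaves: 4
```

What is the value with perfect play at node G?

4

H: max(2, 9, 6) = 9
I: max(-14, -17, 13) = 13
G: min(9, 13, 4) = 4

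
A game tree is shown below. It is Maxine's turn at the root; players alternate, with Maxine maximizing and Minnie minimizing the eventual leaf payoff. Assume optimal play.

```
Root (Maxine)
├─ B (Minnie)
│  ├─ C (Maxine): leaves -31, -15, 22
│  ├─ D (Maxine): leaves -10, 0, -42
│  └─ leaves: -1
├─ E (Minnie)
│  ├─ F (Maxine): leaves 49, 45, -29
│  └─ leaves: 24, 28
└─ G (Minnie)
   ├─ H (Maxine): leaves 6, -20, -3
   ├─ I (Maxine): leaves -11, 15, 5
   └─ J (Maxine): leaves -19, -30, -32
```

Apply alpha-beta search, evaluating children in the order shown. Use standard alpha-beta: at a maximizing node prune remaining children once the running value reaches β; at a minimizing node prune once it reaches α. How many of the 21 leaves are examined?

15

C [α=-∞,β=+∞]: v=22
D [α=-∞,β=22]: v=0
B [α=-∞,β=+∞]: v=-1
F [α=-1,β=+∞]: v=49
E [α=-1,β=+∞]: v=24
H [α=24,β=+∞]: v=6
G [α=24,β=+∞]: v=6 after child 1 ≤ α → α-cutoff, skip 2
Root [α=-∞,β=+∞]: v=24
Leaves evaluated: 15 of 21.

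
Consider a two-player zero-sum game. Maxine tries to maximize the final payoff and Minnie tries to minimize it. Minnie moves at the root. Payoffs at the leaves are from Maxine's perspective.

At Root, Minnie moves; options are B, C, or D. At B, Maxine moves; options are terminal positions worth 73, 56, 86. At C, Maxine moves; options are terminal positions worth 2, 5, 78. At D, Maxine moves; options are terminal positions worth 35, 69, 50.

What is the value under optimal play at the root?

B (Maxine): max(73, 56, 86) = 86
C (Maxine): max(2, 5, 78) = 78
D (Maxine): max(35, 69, 50) = 69
Root (Minnie): min(86, 78, 69) = 69

69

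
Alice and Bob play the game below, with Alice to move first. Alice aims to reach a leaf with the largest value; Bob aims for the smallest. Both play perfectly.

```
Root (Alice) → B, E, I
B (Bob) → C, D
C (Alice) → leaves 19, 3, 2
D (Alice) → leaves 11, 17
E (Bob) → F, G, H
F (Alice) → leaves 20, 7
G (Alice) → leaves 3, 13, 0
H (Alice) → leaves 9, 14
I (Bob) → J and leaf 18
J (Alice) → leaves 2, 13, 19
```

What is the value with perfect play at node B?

17

C: max(19, 3, 2) = 19
D: max(11, 17) = 17
B: min(19, 17) = 17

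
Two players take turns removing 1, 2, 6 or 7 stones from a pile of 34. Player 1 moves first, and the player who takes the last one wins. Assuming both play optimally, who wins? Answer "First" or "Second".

i:   0  1  2  3  4  5  6  7  8  9 10 11 12 13 14 15 16 17 18 19 20 21 22 23 24 25 26 27 28 29 30 31 32 33 34
     L  W  W  L  W  W  W  W  L  W  W  L  W  W  W  W  L  W  W  L  W  W  W  W  L  W  W  L  W  W  W  W  L  W  W
Position 34 is W, so the first player wins.

First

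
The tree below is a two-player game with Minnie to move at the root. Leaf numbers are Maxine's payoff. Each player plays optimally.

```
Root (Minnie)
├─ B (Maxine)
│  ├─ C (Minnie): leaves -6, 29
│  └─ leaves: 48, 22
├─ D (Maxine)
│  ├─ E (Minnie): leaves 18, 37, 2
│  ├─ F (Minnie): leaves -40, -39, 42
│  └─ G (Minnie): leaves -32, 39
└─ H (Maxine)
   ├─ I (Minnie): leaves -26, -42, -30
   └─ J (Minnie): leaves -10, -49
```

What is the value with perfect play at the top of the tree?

C (Minnie): min(-6, 29) = -6
B (Maxine): max(-6, 48, 22) = 48
E (Minnie): min(18, 37, 2) = 2
F (Minnie): min(-40, -39, 42) = -40
G (Minnie): min(-32, 39) = -32
D (Maxine): max(2, -40, -32) = 2
I (Minnie): min(-26, -42, -30) = -42
J (Minnie): min(-10, -49) = -49
H (Maxine): max(-42, -49) = -42
Root (Minnie): min(48, 2, -42) = -42

-42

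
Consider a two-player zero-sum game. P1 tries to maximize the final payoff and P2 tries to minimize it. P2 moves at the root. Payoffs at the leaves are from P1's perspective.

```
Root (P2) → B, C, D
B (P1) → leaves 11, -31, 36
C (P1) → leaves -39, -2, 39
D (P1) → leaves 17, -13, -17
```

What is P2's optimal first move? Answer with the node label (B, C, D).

B (P1): max(11, -31, 36) = 36
C (P1): max(-39, -2, 39) = 39
D (P1): max(17, -13, -17) = 17
Root (P2): min(36, 39, 17) = 17
P2 picks the child with the lowest value: D (value 17).

D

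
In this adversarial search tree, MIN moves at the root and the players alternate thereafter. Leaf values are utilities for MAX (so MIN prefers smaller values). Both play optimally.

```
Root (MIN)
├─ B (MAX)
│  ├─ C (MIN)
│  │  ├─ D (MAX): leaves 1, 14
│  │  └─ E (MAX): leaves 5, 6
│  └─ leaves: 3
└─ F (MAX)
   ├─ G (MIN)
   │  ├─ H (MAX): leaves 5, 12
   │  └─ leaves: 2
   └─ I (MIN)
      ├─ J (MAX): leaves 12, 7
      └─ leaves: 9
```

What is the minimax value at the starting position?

D (MAX): max(1, 14) = 14
E (MAX): max(5, 6) = 6
C (MIN): min(14, 6) = 6
B (MAX): max(6, 3) = 6
H (MAX): max(5, 12) = 12
G (MIN): min(12, 2) = 2
J (MAX): max(12, 7) = 12
I (MIN): min(12, 9) = 9
F (MAX): max(2, 9) = 9
Root (MIN): min(6, 9) = 6

6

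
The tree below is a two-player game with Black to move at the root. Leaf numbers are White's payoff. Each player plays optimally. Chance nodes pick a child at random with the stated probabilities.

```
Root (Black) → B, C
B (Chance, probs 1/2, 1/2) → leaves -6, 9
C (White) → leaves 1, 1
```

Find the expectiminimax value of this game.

B (Chance): 1/2·-6 + 1/2·9 = 1.5
C (White): max(1, 1) = 1
Root (Black): min(1.5, 1) = 1

1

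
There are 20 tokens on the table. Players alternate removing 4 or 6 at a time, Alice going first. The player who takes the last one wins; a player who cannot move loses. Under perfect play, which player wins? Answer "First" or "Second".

W/L table (W = player to move can force a win):
i:   0  1  2  3  4  5  6  7  8  9 10 11 12 13 14 15 16 17 18 19 20
     L  L  L  L  W  W  W  W  W  W  L  L  L  L  W  W  W  W  W  W  L
Position 20 is L, so the second player wins.

Second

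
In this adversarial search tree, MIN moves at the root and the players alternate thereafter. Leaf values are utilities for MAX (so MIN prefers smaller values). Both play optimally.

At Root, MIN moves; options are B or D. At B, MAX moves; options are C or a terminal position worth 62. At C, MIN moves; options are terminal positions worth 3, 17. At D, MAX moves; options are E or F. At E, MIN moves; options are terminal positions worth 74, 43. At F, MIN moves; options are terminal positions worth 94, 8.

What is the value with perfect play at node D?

43

E: min(74, 43) = 43
F: min(94, 8) = 8
D: max(43, 8) = 43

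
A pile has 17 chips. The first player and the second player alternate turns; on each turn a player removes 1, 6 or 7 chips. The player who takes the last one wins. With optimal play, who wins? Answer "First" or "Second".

First

W/L table (W = player to move can force a win):
i:   0  1  2  3  4  5  6  7  8  9 10 11 12 13 14 15 16 17
     L  W  L  W  L  W  W  W  W  W  W  W  L  W  L  W  L  W
Position 17 is W, so the first player wins.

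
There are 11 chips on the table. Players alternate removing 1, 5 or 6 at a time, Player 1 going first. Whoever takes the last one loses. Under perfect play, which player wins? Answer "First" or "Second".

First

Compute winning (W) and losing (L) positions by backward induction:
i:   0  1  2  3  4  5  6  7  8  9 10 11
     W  L  W  L  W  L  W  W  W  W  W  W
Position 11 is W, so the first player wins.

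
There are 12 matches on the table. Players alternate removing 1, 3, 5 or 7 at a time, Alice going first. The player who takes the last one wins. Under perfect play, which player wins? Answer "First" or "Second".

Second

Mark each pile size as W (mover wins) or L (mover loses):
i:   0  1  2  3  4  5  6  7  8  9 10 11 12
     L  W  L  W  L  W  L  W  L  W  L  W  L
Position 12 is L, so the second player wins.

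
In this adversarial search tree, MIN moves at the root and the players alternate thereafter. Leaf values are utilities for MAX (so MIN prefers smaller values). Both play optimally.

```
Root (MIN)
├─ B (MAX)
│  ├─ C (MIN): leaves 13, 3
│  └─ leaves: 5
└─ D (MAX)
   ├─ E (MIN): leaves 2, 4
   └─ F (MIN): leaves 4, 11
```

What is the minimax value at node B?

5

C: min(13, 3) = 3
B: max(3, 5) = 5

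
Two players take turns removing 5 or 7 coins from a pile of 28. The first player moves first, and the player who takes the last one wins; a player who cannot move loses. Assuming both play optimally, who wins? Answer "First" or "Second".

Compute winning (W) and losing (L) positions by backward induction:
i:   0  1  2  3  4  5  6  7  8  9 10 11 12 13 14 15 16 17 18 19 20 21 22 23 24 25 26 27 28
     L  L  L  L  L  W  W  W  W  W  W  W  L  L  L  L  L  W  W  W  W  W  W  W  L  L  L  L  L
Position 28 is L, so the second player wins.

Second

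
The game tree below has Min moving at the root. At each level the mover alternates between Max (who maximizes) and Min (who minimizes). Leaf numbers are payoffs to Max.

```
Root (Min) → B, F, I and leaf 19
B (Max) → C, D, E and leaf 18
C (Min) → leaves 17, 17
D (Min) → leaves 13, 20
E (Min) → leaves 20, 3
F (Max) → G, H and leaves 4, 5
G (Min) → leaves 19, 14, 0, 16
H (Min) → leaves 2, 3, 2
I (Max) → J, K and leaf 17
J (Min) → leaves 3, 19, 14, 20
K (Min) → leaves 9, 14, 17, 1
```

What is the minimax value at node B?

C: min(17, 17) = 17
D: min(13, 20) = 13
E: min(20, 3) = 3
B: max(17, 13, 3, 18) = 18

18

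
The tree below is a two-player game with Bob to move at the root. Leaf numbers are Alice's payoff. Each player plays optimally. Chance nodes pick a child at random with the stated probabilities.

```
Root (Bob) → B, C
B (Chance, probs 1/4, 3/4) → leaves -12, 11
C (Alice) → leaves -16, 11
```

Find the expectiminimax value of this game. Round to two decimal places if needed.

5.25

B (Chance): 1/4·-12 + 3/4·11 = 5.25
C (Alice): max(-16, 11) = 11
Root (Bob): min(5.25, 11) = 5.25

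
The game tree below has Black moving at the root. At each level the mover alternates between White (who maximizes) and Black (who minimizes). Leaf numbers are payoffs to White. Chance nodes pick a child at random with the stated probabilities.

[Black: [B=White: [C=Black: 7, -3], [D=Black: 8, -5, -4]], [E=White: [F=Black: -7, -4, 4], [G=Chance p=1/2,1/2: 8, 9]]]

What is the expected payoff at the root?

C (Black): min(7, -3) = -3
D (Black): min(8, -5, -4) = -5
B (White): max(-3, -5) = -3
F (Black): min(-7, -4, 4) = -7
G (Chance): 1/2·8 + 1/2·9 = 8.5
E (White): max(-7, 8.5) = 8.5
Root (Black): min(-3, 8.5) = -3

-3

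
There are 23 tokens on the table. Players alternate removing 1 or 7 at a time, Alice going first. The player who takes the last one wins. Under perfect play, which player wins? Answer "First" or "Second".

W/L table (W = player to move can force a win):
i:   0  1  2  3  4  5  6  7  8  9 10 11 12 13 14 15 16 17 18 19 20 21 22 23
     L  W  L  W  L  W  L  W  L  W  L  W  L  W  L  W  L  W  L  W  L  W  L  W
Position 23 is W, so the first player wins.

First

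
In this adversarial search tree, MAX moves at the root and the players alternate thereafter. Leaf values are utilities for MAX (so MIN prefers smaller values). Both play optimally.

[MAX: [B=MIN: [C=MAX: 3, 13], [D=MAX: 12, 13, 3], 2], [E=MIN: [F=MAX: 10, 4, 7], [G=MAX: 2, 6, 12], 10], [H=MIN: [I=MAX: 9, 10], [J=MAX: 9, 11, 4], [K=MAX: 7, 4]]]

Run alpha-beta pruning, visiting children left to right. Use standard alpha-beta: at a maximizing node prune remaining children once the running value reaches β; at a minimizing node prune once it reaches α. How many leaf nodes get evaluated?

C [α=-∞,β=+∞]: v=13
D [α=-∞,β=13]: v=13 after child 2 ≥ β → β-cutoff, skip 1
B [α=-∞,β=+∞]: v=2
F [α=2,β=+∞]: v=10
G [α=2,β=10]: v=12
E [α=2,β=+∞]: v=10
I [α=10,β=+∞]: v=10
H [α=10,β=+∞]: v=10 after child 1 ≤ α → α-cutoff, skip 2
Root [α=-∞,β=+∞]: v=10
Leaves evaluated: 14 of 20.

14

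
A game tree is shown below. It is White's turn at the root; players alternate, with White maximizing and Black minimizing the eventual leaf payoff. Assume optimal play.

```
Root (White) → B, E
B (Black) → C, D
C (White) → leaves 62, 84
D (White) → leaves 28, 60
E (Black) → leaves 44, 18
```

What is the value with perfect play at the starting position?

C (White): max(62, 84) = 84
D (White): max(28, 60) = 60
B (Black): min(84, 60) = 60
E (Black): min(44, 18) = 18
Root (White): max(60, 18) = 60

60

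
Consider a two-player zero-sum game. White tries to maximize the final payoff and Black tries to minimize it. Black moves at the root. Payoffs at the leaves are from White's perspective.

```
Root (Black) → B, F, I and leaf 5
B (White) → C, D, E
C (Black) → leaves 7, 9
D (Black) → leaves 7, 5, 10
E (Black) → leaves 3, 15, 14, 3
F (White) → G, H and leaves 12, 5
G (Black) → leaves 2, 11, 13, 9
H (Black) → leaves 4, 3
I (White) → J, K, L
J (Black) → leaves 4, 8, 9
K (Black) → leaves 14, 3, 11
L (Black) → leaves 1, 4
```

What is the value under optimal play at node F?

G: min(2, 11, 13, 9) = 2
H: min(4, 3) = 3
F: max(2, 3, 12, 5) = 12

12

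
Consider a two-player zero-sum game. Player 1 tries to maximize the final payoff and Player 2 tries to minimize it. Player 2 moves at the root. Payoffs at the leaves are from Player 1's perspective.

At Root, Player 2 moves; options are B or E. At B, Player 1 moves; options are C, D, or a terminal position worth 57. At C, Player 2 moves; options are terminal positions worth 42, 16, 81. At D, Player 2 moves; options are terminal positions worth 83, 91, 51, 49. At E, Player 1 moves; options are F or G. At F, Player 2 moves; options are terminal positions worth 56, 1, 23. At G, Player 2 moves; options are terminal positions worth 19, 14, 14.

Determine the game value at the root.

C (Player 2): min(42, 16, 81) = 16
D (Player 2): min(83, 91, 51, 49) = 49
B (Player 1): max(16, 49, 57) = 57
F (Player 2): min(56, 1, 23) = 1
G (Player 2): min(19, 14, 14) = 14
E (Player 1): max(1, 14) = 14
Root (Player 2): min(57, 14) = 14

14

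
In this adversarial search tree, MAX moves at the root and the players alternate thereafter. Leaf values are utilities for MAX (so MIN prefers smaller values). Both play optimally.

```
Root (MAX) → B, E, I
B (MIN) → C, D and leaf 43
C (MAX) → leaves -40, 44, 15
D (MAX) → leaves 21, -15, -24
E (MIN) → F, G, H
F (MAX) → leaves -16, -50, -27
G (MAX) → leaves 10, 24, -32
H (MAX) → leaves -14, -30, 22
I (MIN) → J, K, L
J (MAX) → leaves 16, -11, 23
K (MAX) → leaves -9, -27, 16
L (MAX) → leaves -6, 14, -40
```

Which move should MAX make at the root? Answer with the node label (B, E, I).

B

C (MAX): max(-40, 44, 15) = 44
D (MAX): max(21, -15, -24) = 21
B (MIN): min(44, 21, 43) = 21
F (MAX): max(-16, -50, -27) = -16
G (MAX): max(10, 24, -32) = 24
H (MAX): max(-14, -30, 22) = 22
E (MIN): min(-16, 24, 22) = -16
J (MAX): max(16, -11, 23) = 23
K (MAX): max(-9, -27, 16) = 16
L (MAX): max(-6, 14, -40) = 14
I (MIN): min(23, 16, 14) = 14
Root (MAX): max(21, -16, 14) = 21
MAX picks the child with the highest value: B (value 21).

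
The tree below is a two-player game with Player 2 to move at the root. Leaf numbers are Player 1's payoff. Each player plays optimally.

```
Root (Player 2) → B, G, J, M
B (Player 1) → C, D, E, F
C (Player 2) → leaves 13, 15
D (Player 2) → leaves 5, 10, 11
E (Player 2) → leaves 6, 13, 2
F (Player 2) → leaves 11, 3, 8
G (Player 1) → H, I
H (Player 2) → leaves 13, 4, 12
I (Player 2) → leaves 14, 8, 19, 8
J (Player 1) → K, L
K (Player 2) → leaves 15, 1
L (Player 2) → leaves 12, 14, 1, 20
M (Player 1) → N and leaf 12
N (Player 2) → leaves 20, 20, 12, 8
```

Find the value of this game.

1

C (Player 2): min(13, 15) = 13
D (Player 2): min(5, 10, 11) = 5
E (Player 2): min(6, 13, 2) = 2
F (Player 2): min(11, 3, 8) = 3
B (Player 1): max(13, 5, 2, 3) = 13
H (Player 2): min(13, 4, 12) = 4
I (Player 2): min(14, 8, 19, 8) = 8
G (Player 1): max(4, 8) = 8
K (Player 2): min(15, 1) = 1
L (Player 2): min(12, 14, 1, 20) = 1
J (Player 1): max(1, 1) = 1
N (Player 2): min(20, 20, 12, 8) = 8
M (Player 1): max(8, 12) = 12
Root (Player 2): min(13, 8, 1, 12) = 1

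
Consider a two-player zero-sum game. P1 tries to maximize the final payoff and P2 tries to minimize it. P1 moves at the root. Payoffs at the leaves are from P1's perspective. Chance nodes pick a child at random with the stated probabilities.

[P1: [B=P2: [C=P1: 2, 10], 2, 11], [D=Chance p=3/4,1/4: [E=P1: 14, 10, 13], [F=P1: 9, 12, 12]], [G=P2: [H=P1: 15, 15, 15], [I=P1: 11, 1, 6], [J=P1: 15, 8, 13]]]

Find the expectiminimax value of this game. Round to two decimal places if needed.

13.5

C (P1): max(2, 10) = 10
B (P2): min(10, 2, 11) = 2
E (P1): max(14, 10, 13) = 14
F (P1): max(9, 12, 12) = 12
D (Chance): 3/4·14 + 1/4·12 = 13.5
H (P1): max(15, 15, 15) = 15
I (P1): max(11, 1, 6) = 11
J (P1): max(15, 8, 13) = 15
G (P2): min(15, 11, 15) = 11
Root (P1): max(2, 13.5, 11) = 13.5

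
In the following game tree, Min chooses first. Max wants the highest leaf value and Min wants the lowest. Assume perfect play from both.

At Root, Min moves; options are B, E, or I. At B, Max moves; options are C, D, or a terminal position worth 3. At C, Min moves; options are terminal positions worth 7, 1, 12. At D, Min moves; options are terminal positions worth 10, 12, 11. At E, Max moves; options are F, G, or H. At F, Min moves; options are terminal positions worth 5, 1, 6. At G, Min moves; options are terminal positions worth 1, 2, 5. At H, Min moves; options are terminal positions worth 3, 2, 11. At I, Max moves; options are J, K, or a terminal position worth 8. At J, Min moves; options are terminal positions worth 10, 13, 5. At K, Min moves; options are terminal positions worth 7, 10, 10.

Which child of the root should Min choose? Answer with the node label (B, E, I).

E

C (Min): min(7, 1, 12) = 1
D (Min): min(10, 12, 11) = 10
B (Max): max(1, 10, 3) = 10
F (Min): min(5, 1, 6) = 1
G (Min): min(1, 2, 5) = 1
H (Min): min(3, 2, 11) = 2
E (Max): max(1, 1, 2) = 2
J (Min): min(10, 13, 5) = 5
K (Min): min(7, 10, 10) = 7
I (Max): max(5, 7, 8) = 8
Root (Min): min(10, 2, 8) = 2
Min picks the child with the lowest value: E (value 2).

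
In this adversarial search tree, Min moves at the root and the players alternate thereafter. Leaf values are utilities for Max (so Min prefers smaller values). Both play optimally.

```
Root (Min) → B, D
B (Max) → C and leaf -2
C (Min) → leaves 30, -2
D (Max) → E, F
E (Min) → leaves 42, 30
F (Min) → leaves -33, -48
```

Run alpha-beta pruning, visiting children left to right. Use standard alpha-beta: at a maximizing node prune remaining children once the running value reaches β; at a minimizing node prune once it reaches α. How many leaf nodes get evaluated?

5

C [α=-∞,β=+∞]: v=-2
B [α=-∞,β=+∞]: v=-2
E [α=-∞,β=-2]: v=30
D [α=-∞,β=-2]: v=30 after child 1 ≥ β → β-cutoff, skip 1
Root [α=-∞,β=+∞]: v=-2
Leaves evaluated: 5 of 7.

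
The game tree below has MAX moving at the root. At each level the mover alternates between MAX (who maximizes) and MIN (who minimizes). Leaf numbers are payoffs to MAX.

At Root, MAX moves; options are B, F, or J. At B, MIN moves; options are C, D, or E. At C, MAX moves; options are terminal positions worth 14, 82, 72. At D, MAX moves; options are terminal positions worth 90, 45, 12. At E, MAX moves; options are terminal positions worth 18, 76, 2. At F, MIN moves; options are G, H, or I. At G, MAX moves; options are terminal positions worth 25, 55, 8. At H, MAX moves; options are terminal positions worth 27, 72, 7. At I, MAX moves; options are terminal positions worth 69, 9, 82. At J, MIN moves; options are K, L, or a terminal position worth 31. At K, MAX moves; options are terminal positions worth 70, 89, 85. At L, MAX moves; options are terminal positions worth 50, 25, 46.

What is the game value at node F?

55

G: max(25, 55, 8) = 55
H: max(27, 72, 7) = 72
I: max(69, 9, 82) = 82
F: min(55, 72, 82) = 55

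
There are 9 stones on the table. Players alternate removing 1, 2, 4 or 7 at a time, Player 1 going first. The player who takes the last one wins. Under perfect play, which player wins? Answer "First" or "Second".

Second

Mark each pile size as W (mover wins) or L (mover loses):
i:   0  1  2  3  4  5  6  7  8  9
     L  W  W  L  W  W  L  W  W  L
Position 9 is L, so the second player wins.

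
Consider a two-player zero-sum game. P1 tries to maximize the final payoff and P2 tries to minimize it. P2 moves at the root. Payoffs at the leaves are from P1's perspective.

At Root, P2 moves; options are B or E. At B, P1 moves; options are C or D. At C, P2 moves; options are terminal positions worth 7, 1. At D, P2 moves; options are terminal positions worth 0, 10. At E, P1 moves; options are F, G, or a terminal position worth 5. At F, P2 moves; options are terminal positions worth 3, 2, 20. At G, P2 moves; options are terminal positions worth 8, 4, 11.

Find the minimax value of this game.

C (P2): min(7, 1) = 1
D (P2): min(0, 10) = 0
B (P1): max(1, 0) = 1
F (P2): min(3, 2, 20) = 2
G (P2): min(8, 4, 11) = 4
E (P1): max(2, 4, 5) = 5
Root (P2): min(1, 5) = 1

1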